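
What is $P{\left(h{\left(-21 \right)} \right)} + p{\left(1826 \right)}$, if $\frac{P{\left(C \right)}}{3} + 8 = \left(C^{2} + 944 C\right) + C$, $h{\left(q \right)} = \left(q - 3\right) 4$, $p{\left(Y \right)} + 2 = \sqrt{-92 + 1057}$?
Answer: $-244538 + \sqrt{965} \approx -2.4451 \cdot 10^{5}$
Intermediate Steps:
$p{\left(Y \right)} = -2 + \sqrt{965}$ ($p{\left(Y \right)} = -2 + \sqrt{-92 + 1057} = -2 + \sqrt{965}$)
$h{\left(q \right)} = -12 + 4 q$ ($h{\left(q \right)} = \left(-3 + q\right) 4 = -12 + 4 q$)
$P{\left(C \right)} = -24 + 3 C^{2} + 2835 C$ ($P{\left(C \right)} = -24 + 3 \left(\left(C^{2} + 944 C\right) + C\right) = -24 + 3 \left(C^{2} + 945 C\right) = -24 + \left(3 C^{2} + 2835 C\right) = -24 + 3 C^{2} + 2835 C$)
$P{\left(h{\left(-21 \right)} \right)} + p{\left(1826 \right)} = \left(-24 + 3 \left(-12 + 4 \left(-21\right)\right)^{2} + 2835 \left(-12 + 4 \left(-21\right)\right)\right) - \left(2 - \sqrt{965}\right) = \left(-24 + 3 \left(-12 - 84\right)^{2} + 2835 \left(-12 - 84\right)\right) - \left(2 - \sqrt{965}\right) = \left(-24 + 3 \left(-96\right)^{2} + 2835 \left(-96\right)\right) - \left(2 - \sqrt{965}\right) = \left(-24 + 3 \cdot 9216 - 272160\right) - \left(2 - \sqrt{965}\right) = \left(-24 + 27648 - 272160\right) - \left(2 - \sqrt{965}\right) = -244536 - \left(2 - \sqrt{965}\right) = -244538 + \sqrt{965}$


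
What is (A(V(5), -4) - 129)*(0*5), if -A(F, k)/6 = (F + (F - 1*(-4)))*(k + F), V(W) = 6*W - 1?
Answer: 0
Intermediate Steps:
V(W) = -1 + 6*W
A(F, k) = -6*(4 + 2*F)*(F + k) (A(F, k) = -6*(F + (F - 1*(-4)))*(k + F) = -6*(F + (F + 4))*(F + k) = -6*(F + (4 + F))*(F + k) = -6*(4 + 2*F)*(F + k))
(A(V(5), -4) - 129)*(0*5) = ((-24*(-1 + 6*5) - 24*(-4) - 12*(-1 + 6*5)² - 12*(-1 + 6*5)*(-4)) - 129)*(0*5) = ((-24*(-1 + 30) + 96 - 12*(-1 + 30)² - 12*(-1 + 30)*(-4)) - 129)*0 = ((-24*29 + 96 - 12*29² - 12*29*(-4)) - 129)*0 = ((-696 + 96 - 12*841 + 1392) - 129)*0 = ((-696 + 96 - 10092 + 1392) - 129)*0 = (-9300 - 129)*0 = -9429*0 = 0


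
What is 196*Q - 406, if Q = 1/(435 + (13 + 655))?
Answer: -447622/1103 ≈ -405.82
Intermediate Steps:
Q = 1/1103 (Q = 1/(435 + 668) = 1/1103 ≈ 0.00090662)
196*Q - 406 = 196*(1/1103) - 406 = 196/1103 - 406 = -447622/1103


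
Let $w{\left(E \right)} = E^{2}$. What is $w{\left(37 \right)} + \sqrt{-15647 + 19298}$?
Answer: $1369 + \sqrt{3651} \approx 1429.4$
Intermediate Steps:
$w{\left(37 \right)} + \sqrt{-15647 + 19298} = 37^{2} + \sqrt{-15647 + 19298} = 1369 + \sqrt{3651}$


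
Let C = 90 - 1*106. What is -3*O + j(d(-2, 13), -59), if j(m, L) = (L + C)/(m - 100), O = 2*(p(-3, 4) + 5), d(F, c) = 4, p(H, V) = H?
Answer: -359/32 ≈ -11.219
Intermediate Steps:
C = -16 (C = 90 - 106 = -16)
O = 4 (O = 2*(-3 + 5) = 2*2 = 4)
j(m, L) = (-16 + L)/(-100 + m) (j(m, L) = (L - 16)/(m - 100) = (-16 + L)/(-100 + m))
-3*O + j(d(-2, 13), -59) = -3*4 + (-16 - 59)/(-100 + 4) = -12 - 75/(-96) = -12 - 1/96*(-75) = -12 + 25/32 = -359/32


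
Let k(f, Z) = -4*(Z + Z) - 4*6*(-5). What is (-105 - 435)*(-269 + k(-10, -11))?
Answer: 32940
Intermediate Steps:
k(f, Z) = 120 - 8*Z (k(f, Z) = -8*Z - 24*(-5) = -8*Z + 120 = 120 - 8*Z)
(-105 - 435)*(-269 + k(-10, -11)) = (-105 - 435)*(-269 + (120 - 8*(-11))) = -540*(-269 + (120 + 88)) = -540*(-269 + 208) = -540*(-61) = 32940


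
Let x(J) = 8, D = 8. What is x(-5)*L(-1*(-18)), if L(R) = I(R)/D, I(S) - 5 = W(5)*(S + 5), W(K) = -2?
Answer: -41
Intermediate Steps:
I(S) = -5 - 2*S (I(S) = 5 - 2*(S + 5) = 5 - 2*(5 + S) = 5 + (-10 - 2*S) = -5 - 2*S)
L(R) = -5/8 - R/4 (L(R) = (-5 - 2*R)/8 = (-5 - 2*R)*(1/8) = -5/8 - R/4)
x(-5)*L(-1*(-18)) = 8*(-5/8 - (-1)*(-18)/4) = 8*(-5/8 - 1/4*18) = 8*(-5/8 - 9/2) = 8*(-41/8) = -41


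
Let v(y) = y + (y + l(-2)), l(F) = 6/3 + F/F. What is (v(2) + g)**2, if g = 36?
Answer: 1849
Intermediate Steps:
l(F) = 3 (l(F) = 6*(1/3) + 1 = 2 + 1 = 3)
v(y) = 3 + 2*y (v(y) = y + (y + 3) = y + (3 + y) = 3 + 2*y)
(v(2) + g)**2 = ((3 + 2*2) + 36)**2 = ((3 + 4) + 36)**2 = (7 + 36)**2 = 43**2 = 1849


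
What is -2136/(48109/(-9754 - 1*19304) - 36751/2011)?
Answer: 124818522768/1164657757 ≈ 107.17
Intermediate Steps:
-2136/(48109/(-9754 - 1*19304) - 36751/2011) = -2136/(48109/(-9754 - 19304) - 36751*1/2011) = -2136/(48109/(-29058) - 36751/2011) = -2136/(48109*(-1/29058) - 36751/2011) = -2136/(-48109/29058 - 36751/2011) = -2136/(-1164657757/58435638) = -2136*(-58435638/1164657757) = 124818522768/1164657757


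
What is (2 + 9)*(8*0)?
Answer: 0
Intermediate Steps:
(2 + 9)*(8*0) = 11*0 = 0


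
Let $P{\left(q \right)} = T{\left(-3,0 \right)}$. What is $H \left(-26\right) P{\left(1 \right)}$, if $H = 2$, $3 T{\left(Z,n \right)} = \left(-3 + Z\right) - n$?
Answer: $104$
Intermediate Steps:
$T{\left(Z,n \right)} = -1 - \frac{n}{3} + \frac{Z}{3}$ ($T{\left(Z,n \right)} = \frac{\left(-3 + Z\right) - n}{3} = \frac{-3 + Z - n}{3} = -1 - \frac{n}{3} + \frac{Z}{3}$)
$P{\left(q \right)} = -2$ ($P{\left(q \right)} = -1 - 0 + \frac{1}{3} \left(-3\right) = -1 + 0 - 1 = -2$)
$H \left(-26\right) P{\left(1 \right)} = 2 \left(-26\right) \left(-2\right) = \left(-52\right) \left(-2\right) = 104$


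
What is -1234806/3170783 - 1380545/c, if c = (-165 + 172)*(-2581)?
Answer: 3064813073/40314241 ≈ 76.023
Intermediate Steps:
c = -18067 (c = 7*(-2581) = -18067)
-1234806/3170783 - 1380545/c = -1234806/3170783 - 1380545/(-18067) = -1234806*1/3170783 - 1380545*(-1/18067) = -1234806/3170783 + 47605/623 = 3064813073/40314241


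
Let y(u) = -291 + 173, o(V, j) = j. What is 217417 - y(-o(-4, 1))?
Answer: 217535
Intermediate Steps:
y(u) = -118
217417 - y(-o(-4, 1)) = 217417 - 1*(-118) = 217417 + 118 = 217535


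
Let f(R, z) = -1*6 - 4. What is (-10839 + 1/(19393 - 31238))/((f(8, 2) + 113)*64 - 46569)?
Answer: 128387956/473527565 ≈ 0.27113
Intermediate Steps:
f(R, z) = -10 (f(R, z) = -6 - 4 = -10)
(-10839 + 1/(19393 - 31238))/((f(8, 2) + 113)*64 - 46569) = (-10839 + 1/(19393 - 31238))/((-10 + 113)*64 - 46569) = (-10839 + 1/(-11845))/(103*64 - 46569) = (-10839 - 1/11845)/(6592 - 46569) = -128387956/11845/(-39977) = -128387956/11845*(-1/39977) = 128387956/473527565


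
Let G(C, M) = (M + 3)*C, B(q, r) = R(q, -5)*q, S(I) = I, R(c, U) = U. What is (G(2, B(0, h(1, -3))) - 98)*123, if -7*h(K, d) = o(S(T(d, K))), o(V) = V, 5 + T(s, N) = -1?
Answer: -11316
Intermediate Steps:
T(s, N) = -6 (T(s, N) = -5 - 1 = -6)
h(K, d) = 6/7 (h(K, d) = -1/7*(-6) = 6/7)
B(q, r) = -5*q
G(C, M) = C*(3 + M) (G(C, M) = (3 + M)*C = C*(3 + M))
(G(2, B(0, h(1, -3))) - 98)*123 = (2*(3 - 5*0) - 98)*123 = (2*(3 + 0) - 98)*123 = (2*3 - 98)*123 = (6 - 98)*123 = -92*123 = -11316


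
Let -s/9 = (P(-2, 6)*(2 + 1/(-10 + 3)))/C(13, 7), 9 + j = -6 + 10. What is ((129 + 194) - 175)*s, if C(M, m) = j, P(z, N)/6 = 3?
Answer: 311688/35 ≈ 8905.4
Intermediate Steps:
P(z, N) = 18 (P(z, N) = 6*3 = 18)
j = -5 (j = -9 + (-6 + 10) = -9 + 4 = -5)
C(M, m) = -5
s = 2106/35 (s = -9*18*(2 + 1/(-10 + 3))/(-5) = -9*18*(2 + 1/(-7))*(-1)/5 = -9*18*(2 - ⅐)*(-1)/5 = -9*18*(13/7)*(-1)/5 = -2106*(-1)/(7*5) = -9*(-234/35) = 2106/35 ≈ 60.171)
((129 + 194) - 175)*s = ((129 + 194) - 175)*(2106/35) = (323 - 175)*(2106/35) = 148*(2106/35) = 311688/35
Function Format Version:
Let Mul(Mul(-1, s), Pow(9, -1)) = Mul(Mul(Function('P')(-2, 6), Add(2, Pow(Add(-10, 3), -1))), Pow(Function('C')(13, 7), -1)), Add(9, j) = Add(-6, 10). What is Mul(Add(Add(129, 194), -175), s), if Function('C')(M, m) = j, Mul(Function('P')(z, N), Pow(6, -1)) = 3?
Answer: Rational(311688, 35) ≈ 8905.4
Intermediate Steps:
Function('P')(z, N) = 18 (Function('P')(z, N) = Mul(6, 3) = 18)
j = -5 (j = Add(-9, Add(-6, 10)) = Add(-9, 4) = -5)
Function('C')(M, m) = -5
s = Rational(2106, 35) (s = Mul(-9, Mul(Mul(18, Add(2, Pow(Add(-10, 3), -1))), Pow(-5, -1))) = Mul(-9, Mul(Mul(18, Add(2, Pow(-7, -1))), Rational(-1, 5))) = Mul(-9, Mul(Mul(18, Add(2, Rational(-1, 7))), Rational(-1, 5))) = Mul(-9, Mul(Mul(18, Rational(13, 7)), Rational(-1, 5))) = Mul(-9, Mul(Rational(234, 7), Rational(-1, 5))) = Mul(-9, Rational(-234, 35)) = Rational(2106, 35) ≈ 60.171)
Mul(Add(Add(129, 194), -175), s) = Mul(Add(Add(129, 194), -175), Rational(2106, 35)) = Mul(Add(323, -175), Rational(2106, 35)) = Mul(148, Rational(2106, 35)) = Rational(311688, 35)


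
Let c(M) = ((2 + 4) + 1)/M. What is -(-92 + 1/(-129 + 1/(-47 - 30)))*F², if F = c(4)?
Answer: 44786245/158944 ≈ 281.77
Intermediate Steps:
c(M) = 7/M (c(M) = (6 + 1)/M = 7/M)
F = 7/4 ≈ 1.7500
-(-92 + 1/(-129 + 1/(-47 - 30)))*F² = -(-92 + 1/(-129 + 1/(-47 - 30)))*(7/4)² = -(-92 + 1/(-129 + 1/(-77)))*49/16 = -(-92 + 1/(-129 - 1/77))*49/16 = -(-92 + 1/(-9934/77))*49/16 = -(-92 - 77/9934)*49/16 = -(-914005)*49/(9934*16) = -1*(-44786245/158944) = 44786245/158944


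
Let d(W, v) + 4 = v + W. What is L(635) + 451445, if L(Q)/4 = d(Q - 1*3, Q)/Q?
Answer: 286672627/635 ≈ 4.5145e+5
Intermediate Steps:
d(W, v) = -4 + W + v (d(W, v) = -4 + (v + W) = -4 + (W + v) = -4 + W + v)
L(Q) = 4*(-7 + 2*Q)/Q (L(Q) = 4*((-4 + (Q - 1*3) + Q)/Q) = 4*((-4 + (Q - 3) + Q)/Q) = 4*((-4 + (-3 + Q) + Q)/Q) = 4*((-7 + 2*Q)/Q) = 4*(-7 + 2*Q)/Q)
L(635) + 451445 = (8 - 28/635) + 451445 = 5052/635 + 451445 = 286672627/635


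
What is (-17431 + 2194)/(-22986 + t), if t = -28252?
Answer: 15237/51238 ≈ 0.29738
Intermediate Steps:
(-17431 + 2194)/(-22986 + t) = (-17431 + 2194)/(-22986 - 28252) = -15237/(-51238) = -15237*(-1/51238) = 15237/51238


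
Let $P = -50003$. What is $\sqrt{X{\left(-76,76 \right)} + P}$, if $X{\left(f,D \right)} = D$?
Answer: $i \sqrt{49927} \approx 223.44 i$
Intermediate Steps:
$\sqrt{X{\left(-76,76 \right)} + P} = \sqrt{76 - 50003} = \sqrt{-49927} = i \sqrt{49927}$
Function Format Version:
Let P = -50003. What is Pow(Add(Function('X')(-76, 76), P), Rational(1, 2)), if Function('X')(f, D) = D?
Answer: Mul(I, Pow(49927, Rational(1, 2))) ≈ Mul(223.44, I)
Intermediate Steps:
Pow(Add(Function('X')(-76, 76), P), Rational(1, 2)) = Pow(Add(76, -50003), Rational(1, 2)) = Pow(-49927, Rational(1, 2)) = Mul(I, Pow(49927, Rational(1, 2)))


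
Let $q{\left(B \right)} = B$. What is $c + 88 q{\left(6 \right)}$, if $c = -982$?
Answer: $-454$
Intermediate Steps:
$c + 88 q{\left(6 \right)} = -982 + 88 \cdot 6 = -982 + 528 = -454$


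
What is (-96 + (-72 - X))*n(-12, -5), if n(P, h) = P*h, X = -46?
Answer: -7320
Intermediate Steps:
(-96 + (-72 - X))*n(-12, -5) = (-96 + (-72 - 1*(-46)))*(-12*(-5)) = (-96 + (-72 + 46))*60 = (-96 - 26)*60 = -122*60 = -7320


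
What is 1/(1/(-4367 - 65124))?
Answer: -69491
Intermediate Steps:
1/(1/(-4367 - 65124)) = 1/(1/(-69491)) = 1/(-1/69491) = -69491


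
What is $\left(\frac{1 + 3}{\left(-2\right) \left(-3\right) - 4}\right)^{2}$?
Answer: $4$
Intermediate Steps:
$\left(\frac{1 + 3}{\left(-2\right) \left(-3\right) - 4}\right)^{2} = \left(\frac{1}{6 - 4} \cdot 4\right)^{2} = \left(\frac{1}{2} \cdot 4\right)^{2} = 2^{2} = 4$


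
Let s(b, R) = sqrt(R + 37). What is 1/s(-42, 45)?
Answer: sqrt(82)/82 ≈ 0.11043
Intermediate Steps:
s(b, R) = sqrt(37 + R)
1/s(-42, 45) = 1/(sqrt(37 + 45)) = 1/(sqrt(82)) = sqrt(82)/82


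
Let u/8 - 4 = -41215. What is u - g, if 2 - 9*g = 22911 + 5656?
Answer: -2938627/9 ≈ -3.2651e+5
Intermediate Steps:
u = -329688 (u = 32 + 8*(-41215) = 32 - 329720 = -329688)
g = -28565/9 (g = 2/9 - (22911 + 5656)/9 = 2/9 - ⅑*28567 = 2/9 - 28567/9 = -28565/9 ≈ -3173.9)
u - g = -329688 - 1*(-28565/9) = -329688 + 28565/9 = -2938627/9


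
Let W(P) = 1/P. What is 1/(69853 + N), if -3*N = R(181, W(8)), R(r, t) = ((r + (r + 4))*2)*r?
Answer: 1/25689 ≈ 3.8927e-5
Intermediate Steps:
R(r, t) = r*(8 + 4*r) (R(r, t) = ((r + (4 + r))*2)*r = ((4 + 2*r)*2)*r = (8 + 4*r)*r = r*(8 + 4*r))
N = -44164 (N = -4*181*(2 + 181)/3 = -4*181*183/3 = -⅓*132492 = -44164)
1/(69853 + N) = 1/(69853 - 44164) = 1/25689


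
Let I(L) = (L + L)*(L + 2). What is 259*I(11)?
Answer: 74074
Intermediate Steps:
I(L) = 2*L*(2 + L) (I(L) = (2*L)*(2 + L) = 2*L*(2 + L))
259*I(11) = 259*(2*11*(2 + 11)) = 259*(2*11*13) = 259*286 = 74074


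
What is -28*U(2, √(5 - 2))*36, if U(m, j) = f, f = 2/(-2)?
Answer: 1008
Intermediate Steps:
f = -1 (f = 2*(-½) = -1)
U(m, j) = -1
-28*U(2, √(5 - 2))*36 = -28*(-1)*36 = 28*36 = 1008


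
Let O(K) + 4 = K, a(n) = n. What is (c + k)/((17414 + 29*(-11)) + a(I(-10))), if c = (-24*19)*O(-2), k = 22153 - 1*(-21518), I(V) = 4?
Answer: 46407/17099 ≈ 2.7140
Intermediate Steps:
O(K) = -4 + K
k = 43671 (k = 22153 + 21518 = 43671)
c = 2736 (c = (-24*19)*(-4 - 2) = -456*(-6) = 2736)
(c + k)/((17414 + 29*(-11)) + a(I(-10))) = (2736 + 43671)/((17414 + 29*(-11)) + 4) = 46407/((17414 - 319) + 4) = 46407/(17095 + 4) = 46407/17099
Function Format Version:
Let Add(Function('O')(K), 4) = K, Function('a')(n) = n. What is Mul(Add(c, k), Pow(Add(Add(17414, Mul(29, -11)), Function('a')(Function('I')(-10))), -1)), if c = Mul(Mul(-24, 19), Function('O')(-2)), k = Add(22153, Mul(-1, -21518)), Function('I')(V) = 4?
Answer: Rational(46407, 17099) ≈ 2.7140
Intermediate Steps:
Function('O')(K) = Add(-4, K)
k = 43671 (k = Add(22153, 21518) = 43671)
c = 2736 (c = Mul(Mul(-24, 19), Add(-4, -2)) = Mul(-456, -6) = 2736)
Mul(Add(c, k), Pow(Add(Add(17414, Mul(29, -11)), Function('a')(Function('I')(-10))), -1)) = Mul(Add(2736, 43671), Pow(Add(Add(17414, Mul(29, -11)), 4), -1)) = Mul(46407, Pow(Add(Add(17414, -319), 4), -1)) = Mul(46407, Pow(Add(17095, 4), -1)) = Mul(46407, Pow(17099, -1)) = Mul(46407, Rational(1, 17099)) = Rational(46407, 17099)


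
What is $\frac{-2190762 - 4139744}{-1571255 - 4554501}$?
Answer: $\frac{34783}{33658} \approx 1.0334$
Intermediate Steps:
$\frac{-2190762 - 4139744}{-1571255 - 4554501} = - \frac{6330506}{-6125756} = \left(-6330506\right) \left(- \frac{1}{6125756}\right) = \frac{34783}{33658}$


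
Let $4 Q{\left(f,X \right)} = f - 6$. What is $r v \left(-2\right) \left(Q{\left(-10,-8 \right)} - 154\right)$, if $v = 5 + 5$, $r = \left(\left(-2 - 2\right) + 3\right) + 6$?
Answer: $15800$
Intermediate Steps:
$r = 5$ ($r = \left(\left(-2 - 2\right) + 3\right) + 6 = \left(-4 + 3\right) + 6 = -1 + 6 = 5$)
$Q{\left(f,X \right)} = - \frac{3}{2} + \frac{f}{4}$ ($Q{\left(f,X \right)} = \frac{f - 6}{4} = \frac{-6 + f}{4} = - \frac{3}{2} + \frac{f}{4}$)
$v = 10$
$r v \left(-2\right) \left(Q{\left(-10,-8 \right)} - 154\right) = 5 \cdot 10 \left(-2\right) \left(\left(- \frac{3}{2} + \frac{1}{4} \left(-10\right)\right) - 154\right) = 50 \left(-2\right) \left(\left(- \frac{3}{2} - \frac{5}{2}\right) - 154\right) = - 100 \left(-4 - 154\right) = \left(-100\right) \left(-158\right) = 15800$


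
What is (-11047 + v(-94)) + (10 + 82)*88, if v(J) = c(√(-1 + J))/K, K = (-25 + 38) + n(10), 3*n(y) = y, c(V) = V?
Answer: -2951 + 3*I*√95/49 ≈ -2951.0 + 0.59674*I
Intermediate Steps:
n(y) = y/3
K = 49/3 (K = (-25 + 38) + (⅓)*10 = 13 + 10/3 = 49/3 ≈ 16.333)
v(J) = 3*√(-1 + J)/49 (v(J) = √(-1 + J)/(49/3) = √(-1 + J)*(3/49) = 3*√(-1 + J)/49)
(-11047 + v(-94)) + (10 + 82)*88 = (-11047 + 3*√(-1 - 94)/49) + (10 + 82)*88 = (-11047 + 3*√(-95)/49) + 92*88 = (-11047 + 3*(I*√95)/49) + 8096 = (-11047 + 3*I*√95/49) + 8096 = -2951 + 3*I*√95/49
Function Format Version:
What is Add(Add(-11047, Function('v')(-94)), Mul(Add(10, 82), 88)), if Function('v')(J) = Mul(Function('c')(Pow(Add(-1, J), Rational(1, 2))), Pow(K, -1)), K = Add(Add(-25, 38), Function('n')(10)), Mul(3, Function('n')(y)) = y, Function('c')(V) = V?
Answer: Add(-2951, Mul(Rational(3, 49), I, Pow(95, Rational(1, 2)))) ≈ Add(-2951.0, Mul(0.59674, I))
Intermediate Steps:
Function('n')(y) = Mul(Rational(1, 3), y)
K = Rational(49, 3) (K = Add(Add(-25, 38), Mul(Rational(1, 3), 10)) = Add(13, Rational(10, 3)) = Rational(49, 3) ≈ 16.333)
Function('v')(J) = Mul(Rational(3, 49), Pow(Add(-1, J), Rational(1, 2))) (Function('v')(J) = Mul(Pow(Add(-1, J), Rational(1, 2)), Pow(Rational(49, 3), -1)) = Mul(Pow(Add(-1, J), Rational(1, 2)), Rational(3, 49)) = Mul(Rational(3, 49), Pow(Add(-1, J), Rational(1, 2))))
Add(Add(-11047, Function('v')(-94)), Mul(Add(10, 82), 88)) = Add(Add(-11047, Mul(Rational(3, 49), Pow(Add(-1, -94), Rational(1, 2)))), Mul(Add(10, 82), 88)) = Add(Add(-11047, Mul(Rational(3, 49), Pow(-95, Rational(1, 2)))), Mul(92, 88)) = Add(Add(-11047, Mul(Rational(3, 49), Mul(I, Pow(95, Rational(1, 2))))), 8096) = Add(Add(-11047, Mul(Rational(3, 49), I, Pow(95, Rational(1, 2)))), 8096) = Add(-2951, Mul(Rational(3, 49), I, Pow(95, Rational(1, 2))))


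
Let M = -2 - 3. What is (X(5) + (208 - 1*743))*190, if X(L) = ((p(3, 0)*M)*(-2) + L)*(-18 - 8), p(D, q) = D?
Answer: -274550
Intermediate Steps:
M = -5
X(L) = -780 - 26*L (X(L) = ((3*(-5))*(-2) + L)*(-18 - 8) = (-15*(-2) + L)*(-26) = (30 + L)*(-26) = -780 - 26*L)
(X(5) + (208 - 1*743))*190 = ((-780 - 26*5) + (208 - 1*743))*190 = ((-780 - 130) + (208 - 743))*190 = (-910 - 535)*190 = -1445*190 = -274550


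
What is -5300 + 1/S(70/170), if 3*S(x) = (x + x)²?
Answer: -1037933/196 ≈ -5295.6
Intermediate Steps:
S(x) = 4*x²/3 (S(x) = (x + x)²/3 = (2*x)²/3 = (4*x²)/3 = 4*x²/3)
-5300 + 1/S(70/170) = -5300 + 1/(4*(70/170)²/3) = -5300 + 1/(4*(70*(1/170))²/3) = -5300 + 1/(4*(7/17)²/3) = -5300 + 1/((4/3)*(49/289)) = -5300 + 1/(196/867) = -5300 + 867/196 = -1037933/196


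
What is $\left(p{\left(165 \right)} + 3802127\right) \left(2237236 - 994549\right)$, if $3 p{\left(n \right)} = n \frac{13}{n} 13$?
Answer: $4724923799950$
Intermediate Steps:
$p{\left(n \right)} = \frac{169}{3}$ ($p{\left(n \right)} = \frac{n \frac{13}{n} 13}{3} = \frac{13 \cdot 13}{3} = \frac{1}{3} \cdot 169 = \frac{169}{3}$)
$\left(p{\left(165 \right)} + 3802127\right) \left(2237236 - 994549\right) = \left(\frac{169}{3} + 3802127\right) \left(2237236 - 994549\right) = \frac{11406550}{3} \cdot 1242687 = 4724923799950$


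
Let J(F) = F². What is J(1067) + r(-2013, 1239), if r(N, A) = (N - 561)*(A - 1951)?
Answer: 2971177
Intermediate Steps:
r(N, A) = (-1951 + A)*(-561 + N) (r(N, A) = (-561 + N)*(-1951 + A) = (-1951 + A)*(-561 + N))
J(1067) + r(-2013, 1239) = 1067² + (1094511 - 1951*(-2013) - 561*1239 + 1239*(-2013)) = 1138489 + (1094511 + 3927363 - 695079 - 2494107) = 1138489 + 1832688 = 2971177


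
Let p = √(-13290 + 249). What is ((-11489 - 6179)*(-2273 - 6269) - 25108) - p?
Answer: 150894948 - 9*I*√161 ≈ 1.5089e+8 - 114.2*I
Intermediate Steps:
p = 9*I*√161 (p = √(-13041) = 9*I*√161 ≈ 114.2*I)
((-11489 - 6179)*(-2273 - 6269) - 25108) - p = ((-11489 - 6179)*(-2273 - 6269) - 25108) - 9*I*√161 = (-17668*(-8542) - 25108) - 9*I*√161 = (150920056 - 25108) - 9*I*√161 = 150894948 - 9*I*√161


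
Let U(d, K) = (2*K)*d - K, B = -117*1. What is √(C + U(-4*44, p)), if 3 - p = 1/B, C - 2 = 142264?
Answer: √214771258/39 ≈ 375.77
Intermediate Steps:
C = 142266 (C = 2 + 142264 = 142266)
B = -117
p = 352/117 (p = 3 - 1/(-117) = 3 - 1*(-1/117) = 3 + 1/117 = 352/117 ≈ 3.0085)
U(d, K) = -K + 2*K*d (U(d, K) = 2*K*d - K = -K + 2*K*d)
√(C + U(-4*44, p)) = √(142266 + 352*(-1 + 2*(-4*44))/117) = √(142266 + 352*(-1 + 2*(-176))/117) = √(142266 + 352*(-1 - 352)/117) = √(142266 + (352/117)*(-353)) = √(142266 - 124256/117) = √(16520866/117) = √214771258/39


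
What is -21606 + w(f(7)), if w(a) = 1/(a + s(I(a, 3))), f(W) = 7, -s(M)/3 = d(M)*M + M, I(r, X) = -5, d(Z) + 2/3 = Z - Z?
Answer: -259271/12 ≈ -21606.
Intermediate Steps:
d(Z) = -2/3 (d(Z) = -2/3 + (Z - Z) = -2/3 + 0 = -2/3)
s(M) = -M (s(M) = -3*(-2*M/3 + M) = -M)
w(a) = 1/(5 + a) (w(a) = 1/(a - 1*(-5)) = 1/(a + 5) = 1/(5 + a))
-21606 + w(f(7)) = -21606 + 1/(5 + 7) = -21606 + 1/12 = -259271/12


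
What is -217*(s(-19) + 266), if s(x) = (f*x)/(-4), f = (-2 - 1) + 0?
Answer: -218519/4 ≈ -54630.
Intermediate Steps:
f = -3 (f = -3 + 0 = -3)
s(x) = 3*x/4 (s(x) = -3*x/(-4) = -3*x*(-¼) = 3*x/4)
-217*(s(-19) + 266) = -217*((¾)*(-19) + 266) = -217*(-57/4 + 266) = -217*1007/4 = -218519/4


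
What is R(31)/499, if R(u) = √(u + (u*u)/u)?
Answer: √62/499 ≈ 0.015780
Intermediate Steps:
R(u) = √2*√u (R(u) = √(u + u²/u) = √(u + u) = √(2*u) = √2*√u)
R(31)/499 = (√2*√31)/499 = √62*(1/499) = √62/499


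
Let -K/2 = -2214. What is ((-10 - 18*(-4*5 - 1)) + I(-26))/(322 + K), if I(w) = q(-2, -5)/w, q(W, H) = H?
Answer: 9573/123500 ≈ 0.077514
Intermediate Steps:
I(w) = -5/w
K = 4428 (K = -2*(-2214) = 4428)
((-10 - 18*(-4*5 - 1)) + I(-26))/(322 + K) = ((-10 - 18*(-4*5 - 1)) - 5/(-26))/(322 + 4428) = ((-10 - 18*(-20 - 1)) - 5*(-1/26))/4750 = ((-10 - 18*(-21)) + 5/26)*(1/4750) = ((-10 + 378) + 5/26)*(1/4750) = (368 + 5/26)*(1/4750) = (9573/26)*(1/4750) = 9573/123500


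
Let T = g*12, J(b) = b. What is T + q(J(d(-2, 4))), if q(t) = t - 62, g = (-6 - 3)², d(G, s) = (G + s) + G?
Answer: 910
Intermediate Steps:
d(G, s) = s + 2*G
g = 81 (g = (-9)² = 81)
T = 972 (T = 81*12 = 972)
q(t) = -62 + t
T + q(J(d(-2, 4))) = 972 + (-62 + (4 + 2*(-2))) = 972 + (-62 + (4 - 4)) = 972 + (-62 + 0) = 972 - 62 = 910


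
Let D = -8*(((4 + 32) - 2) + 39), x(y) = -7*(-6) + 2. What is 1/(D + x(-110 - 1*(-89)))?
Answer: -1/540 ≈ -0.0018519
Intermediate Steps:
x(y) = 44 (x(y) = 42 + 2 = 44)
D = -584 (D = -8*((36 - 2) + 39) = -8*(34 + 39) = -8*73 = -584)
1/(D + x(-110 - 1*(-89))) = 1/(-584 + 44) = 1/(-540) = -1/540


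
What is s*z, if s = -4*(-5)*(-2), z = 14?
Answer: -560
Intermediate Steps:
s = -40 (s = 20*(-2) = -40)
s*z = -40*14 = -560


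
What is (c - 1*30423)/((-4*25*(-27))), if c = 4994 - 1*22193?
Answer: -7937/450 ≈ -17.638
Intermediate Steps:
c = -17199 (c = 4994 - 22193 = -17199)
(c - 1*30423)/((-4*25*(-27))) = (-17199 - 1*30423)/((-4*25*(-27))) = (-17199 - 30423)/((-100*(-27))) = -47622/2700 = -47622*1/2700 = -7937/450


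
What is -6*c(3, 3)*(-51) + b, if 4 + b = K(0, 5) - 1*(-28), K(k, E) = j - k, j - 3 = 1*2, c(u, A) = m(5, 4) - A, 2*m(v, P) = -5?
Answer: -1654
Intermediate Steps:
m(v, P) = -5/2 (m(v, P) = (½)*(-5) = -5/2)
c(u, A) = -5/2 - A
j = 5 (j = 3 + 1*2 = 3 + 2 = 5)
K(k, E) = 5 - k
b = 29 (b = -4 + ((5 - 1*0) - 1*(-28)) = -4 + ((5 + 0) + 28) = -4 + (5 + 28) = -4 + 33 = 29)
-6*c(3, 3)*(-51) + b = -6*(-5/2 - 1*3)*(-51) + 29 = -6*(-5/2 - 3)*(-51) + 29 = -6*(-11/2)*(-51) + 29 = 33*(-51) + 29 = -1683 + 29 = -1654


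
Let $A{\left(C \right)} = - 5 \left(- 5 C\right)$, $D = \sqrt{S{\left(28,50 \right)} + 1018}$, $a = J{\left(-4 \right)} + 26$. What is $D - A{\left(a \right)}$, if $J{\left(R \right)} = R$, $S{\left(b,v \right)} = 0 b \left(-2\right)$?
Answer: $-550 + \sqrt{1018} \approx -518.09$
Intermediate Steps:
$S{\left(b,v \right)} = 0$ ($S{\left(b,v \right)} = 0 \left(-2\right) = 0$)
$a = 22$ ($a = -4 + 26 = 22$)
$D = \sqrt{1018}$ ($D = \sqrt{0 + 1018} = \sqrt{1018} \approx 31.906$)
$A{\left(C \right)} = 25 C$
$D - A{\left(a \right)} = \sqrt{1018} - 25 \cdot 22 = \sqrt{1018} - 550 = -550 + \sqrt{1018}$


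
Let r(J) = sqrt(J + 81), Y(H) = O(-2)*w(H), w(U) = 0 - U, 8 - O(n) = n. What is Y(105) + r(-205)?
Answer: -1050 + 2*I*sqrt(31) ≈ -1050.0 + 11.136*I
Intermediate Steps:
O(n) = 8 - n
w(U) = -U
Y(H) = -10*H (Y(H) = (8 - 1*(-2))*(-H) = (8 + 2)*(-H) = 10*(-H) = -10*H)
r(J) = sqrt(81 + J)
Y(105) + r(-205) = -10*105 + sqrt(81 - 205) = -1050 + sqrt(-124) = -1050 + 2*I*sqrt(31)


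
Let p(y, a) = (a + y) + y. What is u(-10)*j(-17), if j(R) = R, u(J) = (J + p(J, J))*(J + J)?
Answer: -13600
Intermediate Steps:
p(y, a) = a + 2*y
u(J) = 8*J² (u(J) = (J + (J + 2*J))*(J + J) = (J + 3*J)*(2*J) = (4*J)*(2*J) = 8*J²)
u(-10)*j(-17) = (8*(-10)²)*(-17) = (8*100)*(-17) = 800*(-17) = -13600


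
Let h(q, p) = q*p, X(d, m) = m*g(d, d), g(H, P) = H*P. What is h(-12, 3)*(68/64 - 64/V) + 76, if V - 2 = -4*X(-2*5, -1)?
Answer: 11653/268 ≈ 43.481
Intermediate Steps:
X(d, m) = m*d**2 (X(d, m) = m*(d*d) = m*d**2)
V = 402 (V = 2 - (-4)*(-2*5)**2 = 2 - (-4)*(-10)**2 = 2 - (-4)*100 = 2 - 4*(-100) = 2 + 400 = 402)
h(q, p) = p*q
h(-12, 3)*(68/64 - 64/V) + 76 = (3*(-12))*(68/64 - 64/402) + 76 = -36*(68*(1/64) - 64*1/402) + 76 = -36*(17/16 - 32/201) + 76 = -36*2905/3216 + 76 = -8715/268 + 76 = 11653/268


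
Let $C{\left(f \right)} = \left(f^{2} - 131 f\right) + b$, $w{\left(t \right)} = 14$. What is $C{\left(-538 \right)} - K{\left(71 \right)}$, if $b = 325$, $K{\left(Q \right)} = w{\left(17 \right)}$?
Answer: $360233$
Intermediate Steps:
$K{\left(Q \right)} = 14$
$C{\left(f \right)} = 325 + f^{2} - 131 f$ ($C{\left(f \right)} = \left(f^{2} - 131 f\right) + 325 = 325 + f^{2} - 131 f$)
$C{\left(-538 \right)} - K{\left(71 \right)} = \left(325 + \left(-538\right)^{2} - -70478\right) - 14 = \left(325 + 289444 + 70478\right) - 14 = 360247 - 14 = 360233$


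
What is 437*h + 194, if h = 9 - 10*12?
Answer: -48313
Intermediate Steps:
h = -111 (h = 9 - 120 = -111)
437*h + 194 = 437*(-111) + 194 = -48507 + 194 = -48313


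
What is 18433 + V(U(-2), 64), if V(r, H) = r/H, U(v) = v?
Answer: 589855/32 ≈ 18433.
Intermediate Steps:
18433 + V(U(-2), 64) = 18433 - 2/64 = 18433 - 2*1/64 = 18433 - 1/32 = 589855/32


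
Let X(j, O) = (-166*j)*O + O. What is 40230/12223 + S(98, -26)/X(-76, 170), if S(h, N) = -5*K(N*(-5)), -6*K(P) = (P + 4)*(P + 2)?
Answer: 46240156/14019781 ≈ 3.2982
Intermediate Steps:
X(j, O) = O - 166*O*j (X(j, O) = -166*O*j + O = O - 166*O*j)
K(P) = -(2 + P)*(4 + P)/6 (K(P) = -(P + 4)*(P + 2)/6 = -(4 + P)*(2 + P)/6 = -(2 + P)*(4 + P)/6)
S(h, N) = 20/3 - 25*N + 125*N²/6 (S(h, N) = -5*(-4/3 - N*(-5) - 25*N²/6) = -5*(-4/3 - (-5)*N - 25*N²/6) = -5*(-4/3 + 5*N - 25*N²/6) = 20/3 - 25*N + 125*N²/6)
40230/12223 + S(98, -26)/X(-76, 170) = 40230/12223 + (20/3 - 25*(-26) + (125/6)*(-26)²)/((170*(1 - 166*(-76)))) = 40230*(1/12223) + (20/3 + 650 + (125/6)*676)/((170*(1 + 12616))) = 40230/12223 + (20/3 + 650 + 42250/3)/((170*12617)) = 40230/12223 + 14740/2144890 = 40230/12223 + 14740*(1/2144890) = 40230/12223 + 134/19499 = 46240156/14019781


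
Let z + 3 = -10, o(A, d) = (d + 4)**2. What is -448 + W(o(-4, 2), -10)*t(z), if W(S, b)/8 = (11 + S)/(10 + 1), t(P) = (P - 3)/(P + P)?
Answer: -61056/143 ≈ -426.96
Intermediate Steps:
o(A, d) = (4 + d)**2
z = -13 (z = -3 - 10 = -13)
t(P) = (-3 + P)/(2*P) (t(P) = (-3 + P)/((2*P)) = (-3 + P)*(1/(2*P)) = (-3 + P)/(2*P))
W(S, b) = 8 + 8*S/11 (W(S, b) = 8*((11 + S)/(10 + 1)) = 8*((11 + S)/11) = 8*((11 + S)*(1/11)) = 8*(1 + S/11) = 8 + 8*S/11)
-448 + W(o(-4, 2), -10)*t(z) = -448 + (8 + 8*(4 + 2)**2/11)*((1/2)*(-3 - 13)/(-13)) = -448 + (8 + (8/11)*6**2)*((1/2)*(-1/13)*(-16)) = -448 + (8 + (8/11)*36)*(8/13) = -448 + (8 + 288/11)*(8/13) = -448 + (376/11)*(8/13) = -448 + 3008/143 = -61056/143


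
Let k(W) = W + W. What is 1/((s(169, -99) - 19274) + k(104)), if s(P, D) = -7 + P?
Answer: -1/18904 ≈ -5.2899e-5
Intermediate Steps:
k(W) = 2*W
1/((s(169, -99) - 19274) + k(104)) = 1/(((-7 + 169) - 19274) + 2*104) = 1/((162 - 19274) + 208) = 1/(-19112 + 208) = 1/(-18904) = -1/18904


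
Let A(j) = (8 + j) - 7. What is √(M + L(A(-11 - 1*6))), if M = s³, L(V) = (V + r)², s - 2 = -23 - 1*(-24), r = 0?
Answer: √283 ≈ 16.823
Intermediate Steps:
A(j) = 1 + j
s = 3 (s = 2 + (-23 - 1*(-24)) = 2 + (-23 + 24) = 2 + 1 = 3)
L(V) = V² (L(V) = (V + 0)² = V²)
M = 27 (M = 3³ = 27)
√(M + L(A(-11 - 1*6))) = √(27 + (1 + (-11 - 1*6))²) = √(27 + (1 + (-11 - 6))²) = √(27 + (1 - 17)²) = √(27 + (-16)²) = √(27 + 256) = √283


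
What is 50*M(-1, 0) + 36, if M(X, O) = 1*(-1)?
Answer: -14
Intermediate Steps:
M(X, O) = -1
50*M(-1, 0) + 36 = 50*(-1) + 36 = -50 + 36 = -14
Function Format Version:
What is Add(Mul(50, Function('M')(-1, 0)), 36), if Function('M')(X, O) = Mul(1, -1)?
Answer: -14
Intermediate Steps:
Function('M')(X, O) = -1
Add(Mul(50, Function('M')(-1, 0)), 36) = Add(Mul(50, -1), 36) = Add(-50, 36) = -14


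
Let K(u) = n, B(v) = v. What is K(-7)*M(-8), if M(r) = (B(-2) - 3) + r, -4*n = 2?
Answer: 13/2 ≈ 6.5000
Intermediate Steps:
n = -1/2 (n = -1/4*2 = -1/2 ≈ -0.50000)
K(u) = -1/2
M(r) = -5 + r (M(r) = (-2 - 3) + r = -5 + r)
K(-7)*M(-8) = -(-5 - 8)/2 = -1/2*(-13) = 13/2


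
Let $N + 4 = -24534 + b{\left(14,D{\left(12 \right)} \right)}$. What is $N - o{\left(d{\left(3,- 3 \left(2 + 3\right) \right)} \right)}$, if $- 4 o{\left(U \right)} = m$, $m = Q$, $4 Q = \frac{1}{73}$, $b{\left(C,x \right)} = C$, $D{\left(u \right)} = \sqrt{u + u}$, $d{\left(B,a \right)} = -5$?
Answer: $- \frac{28644031}{1168} \approx -24524.0$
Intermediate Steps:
$D{\left(u \right)} = \sqrt{2} \sqrt{u}$ ($D{\left(u \right)} = \sqrt{2 u} = \sqrt{2} \sqrt{u}$)
$N = -24524$ ($N = -4 + \left(-24534 + 14\right) = -4 - 24520 = -24524$)
$Q = \frac{1}{292}$ ($Q = \frac{1}{4 \cdot 73} = \frac{1}{4} \cdot \frac{1}{73} = \frac{1}{292} \approx 0.0034247$)
$m = \frac{1}{292} \approx 0.0034247$
$o{\left(U \right)} = - \frac{1}{1168}$ ($o{\left(U \right)} = \left(- \frac{1}{4}\right) \frac{1}{292} = - \frac{1}{1168}$)
$N - o{\left(d{\left(3,- 3 \left(2 + 3\right) \right)} \right)} = -24524 - - \frac{1}{1168} = -24524 + \frac{1}{1168} = - \frac{28644031}{1168}$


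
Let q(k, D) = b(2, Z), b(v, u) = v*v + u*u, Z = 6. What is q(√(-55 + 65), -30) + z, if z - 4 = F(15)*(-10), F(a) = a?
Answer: -106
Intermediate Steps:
b(v, u) = u² + v² (b(v, u) = v² + u² = u² + v²)
q(k, D) = 40 (q(k, D) = 6² + 2² = 36 + 4 = 40)
z = -146 (z = 4 + 15*(-10) = 4 - 150 = -146)
q(√(-55 + 65), -30) + z = 40 - 146 = -106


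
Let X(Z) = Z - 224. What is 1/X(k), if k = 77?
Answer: -1/147 ≈ -0.0068027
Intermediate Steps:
X(Z) = -224 + Z
1/X(k) = 1/(-224 + 77) = 1/(-147) = -1/147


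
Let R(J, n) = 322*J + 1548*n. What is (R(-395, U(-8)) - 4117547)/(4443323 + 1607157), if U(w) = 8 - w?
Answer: -4219969/6050480 ≈ -0.69746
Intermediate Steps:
(R(-395, U(-8)) - 4117547)/(4443323 + 1607157) = ((322*(-395) + 1548*(8 - 1*(-8))) - 4117547)/(4443323 + 1607157) = ((-127190 + 1548*(8 + 8)) - 4117547)/6050480 = ((-127190 + 1548*16) - 4117547)*(1/6050480) = ((-127190 + 24768) - 4117547)*(1/6050480) = (-102422 - 4117547)*(1/6050480) = -4219969*1/6050480 = -4219969/6050480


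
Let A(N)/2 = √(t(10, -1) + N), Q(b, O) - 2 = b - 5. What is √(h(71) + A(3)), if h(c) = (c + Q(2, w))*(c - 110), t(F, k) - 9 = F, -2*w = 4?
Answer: √(-2730 + 2*√22) ≈ 52.16*I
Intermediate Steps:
w = -2 (w = -½*4 = -2)
Q(b, O) = -3 + b (Q(b, O) = 2 + (b - 5) = 2 + (-5 + b) = -3 + b)
t(F, k) = 9 + F
h(c) = (-1 + c)*(-110 + c) (h(c) = (c + (-3 + 2))*(c - 110) = (c - 1)*(-110 + c) = (-1 + c)*(-110 + c))
A(N) = 2*√(19 + N) (A(N) = 2*√((9 + 10) + N) = 2*√(19 + N))
√(h(71) + A(3)) = √((110 + 71² - 111*71) + 2*√(19 + 3)) = √((110 + 5041 - 7881) + 2*√22) = √(-2730 + 2*√22)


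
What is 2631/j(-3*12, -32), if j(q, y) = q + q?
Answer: -877/24 ≈ -36.542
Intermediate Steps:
j(q, y) = 2*q
2631/j(-3*12, -32) = 2631/((2*(-3*12))) = 2631/((2*(-36))) = 2631/(-72) = 2631*(-1/72) = -877/24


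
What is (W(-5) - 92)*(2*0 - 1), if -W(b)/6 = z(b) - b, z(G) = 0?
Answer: 122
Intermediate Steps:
W(b) = 6*b (W(b) = -6*(0 - b) = -(-6)*b = 6*b)
(W(-5) - 92)*(2*0 - 1) = (6*(-5) - 92)*(2*0 - 1) = (-30 - 92)*(0 - 1) = -122*(-1) = 122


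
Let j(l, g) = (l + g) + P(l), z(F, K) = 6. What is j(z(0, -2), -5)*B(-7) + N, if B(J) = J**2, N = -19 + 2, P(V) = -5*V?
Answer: -1438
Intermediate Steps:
N = -17
j(l, g) = g - 4*l (j(l, g) = (l + g) - 5*l = (g + l) - 5*l = g - 4*l)
j(z(0, -2), -5)*B(-7) + N = (-5 - 4*6)*(-7)**2 - 17 = (-5 - 24)*49 - 17 = -29*49 - 17 = -1421 - 17 = -1438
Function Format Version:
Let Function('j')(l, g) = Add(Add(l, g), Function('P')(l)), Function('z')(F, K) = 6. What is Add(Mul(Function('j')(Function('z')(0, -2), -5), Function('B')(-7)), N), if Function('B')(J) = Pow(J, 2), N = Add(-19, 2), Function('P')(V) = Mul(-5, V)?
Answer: -1438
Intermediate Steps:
N = -17
Function('j')(l, g) = Add(g, Mul(-4, l)) (Function('j')(l, g) = Add(Add(l, g), Mul(-5, l)) = Add(Add(g, l), Mul(-5, l)) = Add(g, Mul(-4, l)))
Add(Mul(Function('j')(Function('z')(0, -2), -5), Function('B')(-7)), N) = Add(Mul(Add(-5, Mul(-4, 6)), Pow(-7, 2)), -17) = Add(Mul(Add(-5, -24), 49), -17) = Add(Mul(-29, 49), -17) = Add(-1421, -17) = -1438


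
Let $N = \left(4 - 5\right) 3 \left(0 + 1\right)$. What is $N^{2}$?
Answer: $9$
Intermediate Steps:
$N = -3$ ($N = \left(-1\right) 3 \cdot 1 = \left(-3\right) 1 = -3$)
$N^{2} = \left(-3\right)^{2} = 9$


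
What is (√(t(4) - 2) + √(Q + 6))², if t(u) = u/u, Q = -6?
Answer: -1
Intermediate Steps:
t(u) = 1
(√(t(4) - 2) + √(Q + 6))² = (√(1 - 2) + √(-6 + 6))² = (√(-1) + √0)² = (I + 0)² = I² = -1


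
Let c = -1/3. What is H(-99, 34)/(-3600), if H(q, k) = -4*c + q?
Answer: 293/10800 ≈ 0.027130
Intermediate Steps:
c = -⅓ (c = -1*⅓ = -⅓ ≈ -0.33333)
H(q, k) = 4/3 + q (H(q, k) = -4*(-⅓) + q = 4/3 + q)
H(-99, 34)/(-3600) = (4/3 - 99)/(-3600) = -293/3*(-1/3600) = 293/10800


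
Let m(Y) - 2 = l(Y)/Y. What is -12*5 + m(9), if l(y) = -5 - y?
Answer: -536/9 ≈ -59.556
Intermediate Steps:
m(Y) = 2 + (-5 - Y)/Y
-12*5 + m(9) = -12*5 + (-5 + 9)/9 = -60 + (⅑)*4 = -60 + 4/9 = -536/9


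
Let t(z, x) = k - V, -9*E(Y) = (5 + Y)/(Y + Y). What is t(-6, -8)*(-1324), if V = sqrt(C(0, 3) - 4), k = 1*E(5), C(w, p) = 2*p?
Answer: 1324/9 + 1324*sqrt(2) ≈ 2019.5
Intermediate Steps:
E(Y) = -(5 + Y)/(18*Y) (E(Y) = -(5 + Y)/(9*(Y + Y)) = -(5 + Y)/(9*(2*Y)) = -(5 + Y)*1/(2*Y)/9 = -(5 + Y)/(18*Y))
k = -1/9 (k = 1*((1/18)*(-5 - 1*5)/5) = 1*((1/18)*(1/5)*(-5 - 5)) = 1*((1/18)*(1/5)*(-10)) = 1*(-1/9) = -1/9 ≈ -0.11111)
V = sqrt(2) (V = sqrt(2*3 - 4) = sqrt(6 - 4) = sqrt(2) ≈ 1.4142)
t(z, x) = -1/9 - sqrt(2)
t(-6, -8)*(-1324) = (-1/9 - sqrt(2))*(-1324) = 1324/9 + 1324*sqrt(2)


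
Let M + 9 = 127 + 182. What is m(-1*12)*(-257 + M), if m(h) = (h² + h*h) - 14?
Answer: 11782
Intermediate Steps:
M = 300 (M = -9 + (127 + 182) = -9 + 309 = 300)
m(h) = -14 + 2*h² (m(h) = (h² + h²) - 14 = 2*h² - 14 = -14 + 2*h²)
m(-1*12)*(-257 + M) = (-14 + 2*(-1*12)²)*(-257 + 300) = (-14 + 2*(-12)²)*43 = (-14 + 2*144)*43 = (-14 + 288)*43 = 274*43 = 11782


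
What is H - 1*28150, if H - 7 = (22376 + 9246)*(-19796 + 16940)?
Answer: -90340575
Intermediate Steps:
H = -90312425 (H = 7 + (22376 + 9246)*(-19796 + 16940) = 7 + 31622*(-2856) = 7 - 90312432 = -90312425)
H - 1*28150 = -90312425 - 1*28150 = -90312425 - 28150 = -90340575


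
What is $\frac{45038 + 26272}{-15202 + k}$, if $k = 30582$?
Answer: $\frac{7131}{1538} \approx 4.6365$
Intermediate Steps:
$\frac{45038 + 26272}{-15202 + k} = \frac{45038 + 26272}{-15202 + 30582} = \frac{71310}{15380} = 71310 \cdot \frac{1}{15380} = \frac{7131}{1538}$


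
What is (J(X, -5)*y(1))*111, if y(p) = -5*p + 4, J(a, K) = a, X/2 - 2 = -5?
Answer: 666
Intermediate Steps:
X = -6 (X = 4 + 2*(-5) = 4 - 10 = -6)
y(p) = 4 - 5*p
(J(X, -5)*y(1))*111 = -6*(4 - 5*1)*111 = -6*(4 - 5)*111 = -6*(-1)*111 = 6*111 = 666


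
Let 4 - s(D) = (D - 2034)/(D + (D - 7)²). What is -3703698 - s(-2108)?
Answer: -16559684979276/4471117 ≈ -3.7037e+6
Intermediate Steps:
s(D) = 4 - (-2034 + D)/(D + (-7 + D)²) (s(D) = 4 - (D - 2034)/(D + (D - 7)²) = 4 - (-2034 + D)/(D + (-7 + D)²))
-3703698 - s(-2108) = -3703698 - (2034 + 3*(-2108) + 4*(-7 - 2108)²)/(-2108 + (-7 - 2108)²) = -3703698 - (2034 - 6324 + 4*(-2115)²)/(-2108 + (-2115)²) = -3703698 - (2034 - 6324 + 4*4473225)/(-2108 + 4473225) = -3703698 - (2034 - 6324 + 17892900)/4471117 = -3703698 - 17888610/4471117 = -16559684979276/4471117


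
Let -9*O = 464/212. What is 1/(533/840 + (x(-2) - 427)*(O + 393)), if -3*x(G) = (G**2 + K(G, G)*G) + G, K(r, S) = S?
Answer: -44520/7501265551 ≈ -5.9350e-6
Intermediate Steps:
x(G) = -2*G**2/3 - G/3 (x(G) = -((G**2 + G*G) + G)/3 = -((G**2 + G**2) + G)/3 = -(2*G**2 + G)/3 = -(G + 2*G**2)/3 = -2*G**2/3 - G/3)
O = -116/477 (O = -464/(9*212) = -1/9*116/53 = -116/477 ≈ -0.24319)
1/(533/840 + (x(-2) - 427)*(O + 393)) = 1/(533/840 + (-1/3*(-2)*(1 + 2*(-2)) - 427)*(-116/477 + 393)) = 1/(533*(1/840) + (-1/3*(-2)*(1 - 4) - 427)*(187345/477)) = 1/(533/840 + (-1/3*(-2)*(-3) - 427)*(187345/477)) = 1/(533/840 + (-2 - 427)*(187345/477)) = 1/(533/840 - 429*187345/477) = 1/(533/840 - 26790335/159) = 1/(-7501265551/44520) = -44520/7501265551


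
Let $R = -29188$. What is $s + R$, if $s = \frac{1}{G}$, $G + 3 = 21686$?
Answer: $- \frac{632883403}{21683} \approx -29188.0$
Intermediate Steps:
$G = 21683$ ($G = -3 + 21686 = 21683$)
$s = \frac{1}{21683} \approx 4.6119 \cdot 10^{-5}$
$s + R = \frac{1}{21683} - 29188 = - \frac{632883403}{21683}$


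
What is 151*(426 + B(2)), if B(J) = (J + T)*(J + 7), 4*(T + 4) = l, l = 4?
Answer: 62967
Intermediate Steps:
T = -3 (T = -4 + (¼)*4 = -4 + 1 = -3)
B(J) = (-3 + J)*(7 + J) (B(J) = (J - 3)*(J + 7) = (-3 + J)*(7 + J))
151*(426 + B(2)) = 151*(426 + (-21 + 2² + 4*2)) = 151*(426 + (-21 + 4 + 8)) = 151*(426 - 9) = 151*417 = 62967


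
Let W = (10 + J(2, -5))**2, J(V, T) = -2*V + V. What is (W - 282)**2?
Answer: 47524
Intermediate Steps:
J(V, T) = -V
W = 64 (W = (10 - 1*2)**2 = (10 - 2)**2 = 8**2 = 64)
(W - 282)**2 = (64 - 282)**2 = (-218)**2 = 47524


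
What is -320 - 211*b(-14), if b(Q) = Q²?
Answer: -41676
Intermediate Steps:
-320 - 211*b(-14) = -320 - 211*(-14)² = -320 - 211*196 = -320 - 41356 = -41676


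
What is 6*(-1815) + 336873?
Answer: 325983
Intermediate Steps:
6*(-1815) + 336873 = -10890 + 336873 = 325983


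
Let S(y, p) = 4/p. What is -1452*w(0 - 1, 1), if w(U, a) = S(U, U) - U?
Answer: 4356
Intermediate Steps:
w(U, a) = -U + 4/U (w(U, a) = 4/U - U = -U + 4/U)
-1452*w(0 - 1, 1) = -1452*(-(0 - 1) + 4/(0 - 1)) = -1452*(-1*(-1) + 4/(-1)) = -1452*(1 + 4*(-1)) = -1452*(1 - 4) = -1452*(-3) = 4356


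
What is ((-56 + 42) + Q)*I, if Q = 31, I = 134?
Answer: 2278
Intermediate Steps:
((-56 + 42) + Q)*I = ((-56 + 42) + 31)*134 = (-14 + 31)*134 = 17*134 = 2278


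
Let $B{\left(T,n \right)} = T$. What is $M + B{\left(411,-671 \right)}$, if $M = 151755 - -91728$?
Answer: $243894$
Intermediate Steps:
$M = 243483$ ($M = 151755 + 91728 = 243483$)
$M + B{\left(411,-671 \right)} = 243483 + 411 = 243894$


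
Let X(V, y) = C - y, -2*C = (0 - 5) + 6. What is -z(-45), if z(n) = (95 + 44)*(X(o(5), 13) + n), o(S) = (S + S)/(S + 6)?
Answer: 16263/2 ≈ 8131.5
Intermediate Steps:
C = -1/2 (C = -((0 - 5) + 6)/2 = -(-5 + 6)/2 = -1/2*1 = -1/2 ≈ -0.50000)
o(S) = 2*S/(6 + S) (o(S) = (2*S)/(6 + S) = 2*S/(6 + S))
X(V, y) = -1/2 - y
z(n) = -3753/2 + 139*n (z(n) = (95 + 44)*((-1/2 - 1*13) + n) = 139*((-1/2 - 13) + n) = 139*(-27/2 + n) = -3753/2 + 139*n)
-z(-45) = -(-3753/2 + 139*(-45)) = -(-3753/2 - 6255) = -1*(-16263/2) = 16263/2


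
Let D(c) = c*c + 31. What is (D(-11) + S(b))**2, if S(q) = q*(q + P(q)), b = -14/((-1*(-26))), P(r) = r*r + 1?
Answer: 110925633025/4826809 ≈ 22981.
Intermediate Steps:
D(c) = 31 + c**2 (D(c) = c**2 + 31 = 31 + c**2)
P(r) = 1 + r**2 (P(r) = r**2 + 1 = 1 + r**2)
b = -7/13 (b = -14/26 = -14*1/26 = -7/13 ≈ -0.53846)
S(q) = q*(1 + q + q**2) (S(q) = q*(q + (1 + q**2)) = q*(1 + q + q**2))
(D(-11) + S(b))**2 = ((31 + (-11)**2) - 7*(1 - 7/13 + (-7/13)**2)/13)**2 = ((31 + 121) - 7*(1 - 7/13 + 49/169)/13)**2 = (152 - 7/13*127/169)**2 = (152 - 889/2197)**2 = (333055/2197)**2 = 110925633025/4826809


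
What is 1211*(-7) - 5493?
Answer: -13970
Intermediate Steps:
1211*(-7) - 5493 = -8477 - 5493 = -13970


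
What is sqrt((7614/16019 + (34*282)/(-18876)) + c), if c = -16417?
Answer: I*sqrt(86146480523213786)/2290717 ≈ 128.13*I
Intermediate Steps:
sqrt((7614/16019 + (34*282)/(-18876)) + c) = sqrt((7614/16019 + (34*282)/(-18876)) - 16417) = sqrt((7614*(1/16019) + 9588*(-1/18876)) - 16417) = sqrt((7614/16019 - 799/1573) - 16417) = sqrt(-822359/25197887 - 16417) = sqrt(-413674533238/25197887) = I*sqrt(86146480523213786)/2290717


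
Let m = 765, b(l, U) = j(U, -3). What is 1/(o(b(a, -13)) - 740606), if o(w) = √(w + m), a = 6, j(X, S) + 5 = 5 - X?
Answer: -370303/274248623229 - √778/548497246458 ≈ -1.3503e-6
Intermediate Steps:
j(X, S) = -X (j(X, S) = -5 + (5 - X) = -X)
b(l, U) = -U
o(w) = √(765 + w) (o(w) = √(w + 765) = √(765 + w))
1/(o(b(a, -13)) - 740606) = 1/(√(765 - 1*(-13)) - 740606) = 1/(√(765 + 13) - 740606) = 1/(√778 - 740606) = 1/(-740606 + √778)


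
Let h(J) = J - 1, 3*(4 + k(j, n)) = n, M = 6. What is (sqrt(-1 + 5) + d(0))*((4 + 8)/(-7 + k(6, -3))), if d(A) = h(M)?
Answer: -7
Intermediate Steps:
k(j, n) = -4 + n/3
h(J) = -1 + J
d(A) = 5 (d(A) = -1 + 6 = 5)
(sqrt(-1 + 5) + d(0))*((4 + 8)/(-7 + k(6, -3))) = (sqrt(-1 + 5) + 5)*((4 + 8)/(-7 + (-4 + (1/3)*(-3)))) = (sqrt(4) + 5)*(12/(-7 + (-4 - 1))) = (2 + 5)*(12/(-7 - 5)) = 7*(12/(-12)) = 7*(12*(-1/12)) = 7*(-1) = -7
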